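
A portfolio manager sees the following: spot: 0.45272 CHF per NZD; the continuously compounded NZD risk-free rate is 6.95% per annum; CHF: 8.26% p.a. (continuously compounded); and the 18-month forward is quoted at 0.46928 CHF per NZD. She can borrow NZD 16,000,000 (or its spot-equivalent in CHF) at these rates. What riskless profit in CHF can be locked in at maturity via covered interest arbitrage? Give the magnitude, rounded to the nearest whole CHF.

CHF 134,536

T = 18/12 years.
Invest the NZD and cover forward: 16,000,000 × 1.10987789 × 0.46928 = CHF 8,333,495.94.
Convert at spot and invest in CHF: 16,000,000 × 0.45272 × 1.131902675 = CHF 8,198,959.66.
The quoted forward overvalues NZD, so borrow CHF, buy NZD at spot, deposit the NZD at 6.95%, and sell the proceeds forward at 0.46928.
Profit = 8,333,495.94 − 8,198,959.66 = CHF 134,536.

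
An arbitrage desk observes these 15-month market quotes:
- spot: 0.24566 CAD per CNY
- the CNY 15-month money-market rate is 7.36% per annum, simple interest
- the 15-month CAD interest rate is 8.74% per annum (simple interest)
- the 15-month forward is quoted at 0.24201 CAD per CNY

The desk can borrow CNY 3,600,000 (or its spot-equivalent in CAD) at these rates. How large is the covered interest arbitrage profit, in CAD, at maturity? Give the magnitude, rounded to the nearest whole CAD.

CAD 29,604

T = 15/12 years.
Invest the CNY and cover forward: 3,600,000 × 1.092000 × 0.24201 = CAD 951,389.71.
Convert at spot and invest in CAD: 3,600,000 × 0.24566 × 1.109250 = CAD 980,994.08.
The quoted forward undervalues CNY, so borrow CNY, convert to CAD at spot, deposit the CAD at 8.74%, and buy CNY forward at 0.24201 to cover the loan.
Profit = 980,994.08 − 951,389.71 = CAD 29,604.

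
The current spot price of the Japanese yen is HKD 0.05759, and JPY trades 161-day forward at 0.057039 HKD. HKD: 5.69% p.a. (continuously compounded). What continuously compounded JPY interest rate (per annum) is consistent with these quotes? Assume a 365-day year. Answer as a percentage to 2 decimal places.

7.87%

T = 161/365 years.
F/S = 0.057039/0.05759 = 0.9904324 = (growth of HKD) / (growth of JPY).
The HKD side grows by e^(0.0569×161/365) = 1.025416.
So the JPY growth factor = 1.0353215.
Take logs: ln 1.0353215 / (161/365) = 0.078695, so 7.87%.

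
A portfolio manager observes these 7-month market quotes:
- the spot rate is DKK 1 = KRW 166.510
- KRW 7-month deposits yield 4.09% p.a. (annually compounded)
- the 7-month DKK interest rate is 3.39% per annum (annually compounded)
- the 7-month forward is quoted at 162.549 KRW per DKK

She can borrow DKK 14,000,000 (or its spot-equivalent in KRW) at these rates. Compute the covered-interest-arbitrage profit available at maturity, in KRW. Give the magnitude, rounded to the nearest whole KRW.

T = 7/12 years.
Invest the DKK and cover forward: 14,000,000 × 1.019637530046 × 162.549 = KRW 2,320,374,852.20.
Convert at spot and invest in KRW: 14,000,000 × 166.510 × 1.023658872438 = KRW 2,386,292,143.90.
The quoted forward undervalues DKK, so borrow DKK, convert to KRW at spot, deposit the KRW at 4.09%, and buy DKK forward at 162.549 to cover the loan.
Arbitrage profit = |2,320,374,852.20 − 2,386,292,143.90| = KRW 65,917,292.

KRW 65,917,292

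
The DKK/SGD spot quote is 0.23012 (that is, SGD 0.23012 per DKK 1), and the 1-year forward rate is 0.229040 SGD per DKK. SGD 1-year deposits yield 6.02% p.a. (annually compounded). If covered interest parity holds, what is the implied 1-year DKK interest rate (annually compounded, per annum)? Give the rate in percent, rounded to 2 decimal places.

T = 1 year.
By CIP, F/S equals the SGD-to-DKK growth ratio: 0.22904/0.23012 = 0.9953068.
The SGD side grows by (1 + 0.0602)^1 = 1.060200.
So the DKK growth factor = 1.0651992.
Annualise: 1.0651992^(1/1) − 1 = 0.065199 = 6.52%.

6.52%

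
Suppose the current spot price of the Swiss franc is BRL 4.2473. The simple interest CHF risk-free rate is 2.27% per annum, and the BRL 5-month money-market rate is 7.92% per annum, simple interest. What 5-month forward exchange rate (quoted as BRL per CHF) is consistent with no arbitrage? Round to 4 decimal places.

T = 5/12 years.
BRL accumulates by 1 + 0.0792×5/12 = 1.033000.
CHF growth factor: 1 + 0.0227×5/12 = 1.0094583.
So F = 4.2473 × 1.033000 / 1.0094583 = 4.346352 (BRL/CHF).

4.3464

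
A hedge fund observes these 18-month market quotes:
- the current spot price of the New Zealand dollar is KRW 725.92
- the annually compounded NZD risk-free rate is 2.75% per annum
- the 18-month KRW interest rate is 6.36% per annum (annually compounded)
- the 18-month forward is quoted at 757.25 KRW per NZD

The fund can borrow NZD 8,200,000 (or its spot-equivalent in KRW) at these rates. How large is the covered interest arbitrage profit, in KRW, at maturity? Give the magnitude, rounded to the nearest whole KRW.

KRW 62,009,592

T = 18/12 years.
Route A — deposit NZD, sell forward: 8,200,000 × 1.041532307168 × 757.25 = KRW 6,467,342,784.74.
Route B — convert at spot, deposit KRW: 8,200,000 × 725.92 × 1.096901153001 = KRW 6,529,352,376.89.
The quoted forward undervalues NZD, so borrow NZD, convert to KRW at spot, deposit the KRW at 6.36%, and buy NZD forward at 757.25 to cover the loan.
Profit = 6,529,352,376.89 − 6,467,342,784.74 = KRW 62,009,592.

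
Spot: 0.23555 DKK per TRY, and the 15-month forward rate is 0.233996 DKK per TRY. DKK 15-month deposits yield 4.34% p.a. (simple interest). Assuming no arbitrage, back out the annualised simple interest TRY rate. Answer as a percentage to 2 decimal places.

T = 15/12 years.
By CIP, F/S equals the DKK-to-TRY growth ratio: 0.233996/0.23555 = 0.9934027.
The DKK side grows by 1 + 0.0434×15/12 = 1.054250.
Hence g_TRY = 1.0612514.
r = (1.0612514 − 1)/(15/12) = 0.049001 → 4.90%.

4.90%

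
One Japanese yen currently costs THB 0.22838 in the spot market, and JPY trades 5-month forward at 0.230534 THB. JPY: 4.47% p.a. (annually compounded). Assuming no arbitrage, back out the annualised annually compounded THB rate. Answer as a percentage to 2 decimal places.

T = 5/12 years.
CIP gives F = S · g_THB/g_JPY, so g_THB/g_JPY = 0.230534/0.22838 = 1.0094316.
The JPY side grows by (1 + 0.0447)^(5/12) = 1.0183877.
That pins the THB growth at 1.0279927.
Annualise: 1.0279927^(12/5) − 1 = 0.068504 = 6.85%.

6.85%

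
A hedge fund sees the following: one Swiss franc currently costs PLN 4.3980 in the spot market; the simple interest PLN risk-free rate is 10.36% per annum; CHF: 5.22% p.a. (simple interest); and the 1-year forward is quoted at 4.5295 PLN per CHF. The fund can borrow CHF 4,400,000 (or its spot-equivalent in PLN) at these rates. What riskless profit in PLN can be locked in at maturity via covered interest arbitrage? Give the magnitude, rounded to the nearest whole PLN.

T = 1 year.
Invest the CHF and cover forward: 4,400,000 × 1.052200 × 4.5295 = PLN 20,970,135.56.
Convert at spot and invest in PLN: 4,400,000 × 4.3980 × 1.103600 = PLN 21,355,984.32.
The quoted forward undervalues CHF, so borrow CHF, convert to PLN at spot, deposit the PLN at 10.36%, and buy CHF forward at 4.5295 to cover the loan.
Arbitrage profit = |20,970,135.56 − 21,355,984.32| = PLN 385,849.

PLN 385,849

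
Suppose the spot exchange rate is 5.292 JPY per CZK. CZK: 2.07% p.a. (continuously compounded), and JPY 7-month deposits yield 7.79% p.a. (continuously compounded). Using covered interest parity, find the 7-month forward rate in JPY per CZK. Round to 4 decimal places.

5.4716

T = 7/12 years.
JPY growth factor: e^(0.0779×7/12) = 1.046490.
Growth of 1 CZK over T: e^(0.0207×7/12) = 1.0121482.
Forward (JPY per CZK) = 5.292 × 1.046490 / 1.0121482 = 5.471556.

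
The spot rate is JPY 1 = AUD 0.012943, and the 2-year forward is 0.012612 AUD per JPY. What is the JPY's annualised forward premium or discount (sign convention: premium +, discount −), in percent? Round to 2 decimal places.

T = 2 years.
JPY trades forward at -2.55737% vs spot over the period.
Per annum: -0.0255737 / 2 = -0.012787 = -1.28%.

-1.28%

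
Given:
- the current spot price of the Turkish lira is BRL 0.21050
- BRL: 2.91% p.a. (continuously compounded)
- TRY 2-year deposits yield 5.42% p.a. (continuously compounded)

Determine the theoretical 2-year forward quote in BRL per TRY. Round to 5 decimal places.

0.20019

T = 2 years.
BRL growth factor: e^(0.0291×2) = 1.059927.
TRY accumulates by e^(0.0542×2) = 1.1144935.
So F = 0.2105 × 1.059927 / 1.1144935 = 0.2001938 (BRL/TRY).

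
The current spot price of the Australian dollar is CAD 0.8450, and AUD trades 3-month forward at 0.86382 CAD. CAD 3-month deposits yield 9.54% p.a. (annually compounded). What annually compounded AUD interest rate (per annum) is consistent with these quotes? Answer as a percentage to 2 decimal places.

0.30%

T = 3/12 years.
F/S = 0.86382/0.845 = 1.0222722 = (growth of CAD) / (growth of AUD).
The CAD side grows by (1 + 0.0954)^(3/12) = 1.0230413.
So the AUD growth factor = 1.0007523.
Annualise: 1.0007523^(12/3) − 1 = 0.003013 = 0.30%.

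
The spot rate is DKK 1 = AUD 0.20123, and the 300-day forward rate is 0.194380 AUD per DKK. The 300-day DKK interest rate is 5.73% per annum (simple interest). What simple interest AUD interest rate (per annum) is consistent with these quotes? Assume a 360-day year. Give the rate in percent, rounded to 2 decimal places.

T = 300/360 years.
CIP gives F = S · g_AUD/g_DKK, so g_AUD/g_DKK = 0.19438/0.20123 = 0.9659593.
The DKK side grows by 1 + 0.0573×300/360 = 1.047750.
Hence g_AUD = 1.0120839.
r = (1.0120839 − 1)/(300/360) = 0.014501 → 1.45%.

1.45%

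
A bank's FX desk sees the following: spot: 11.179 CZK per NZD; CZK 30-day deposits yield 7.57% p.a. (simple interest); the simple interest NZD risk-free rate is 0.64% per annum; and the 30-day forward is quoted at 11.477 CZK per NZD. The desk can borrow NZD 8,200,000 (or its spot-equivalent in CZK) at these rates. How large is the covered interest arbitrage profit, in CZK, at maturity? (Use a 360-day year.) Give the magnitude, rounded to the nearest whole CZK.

CZK 1,915,522

T = 30/360 years.
Invest the NZD and cover forward: 8,200,000 × 1.0005333333 × 11.477 = CZK 94,161,592.74.
Convert at spot and invest in CZK: 8,200,000 × 11.179 × 1.0063083333 = CZK 92,246,071.04.
The quoted forward overvalues NZD, so borrow CZK, buy NZD at spot, deposit the NZD at 0.64%, and sell the proceeds forward at 11.477.
Arbitrage profit = |94,161,592.74 − 92,246,071.04| = CZK 1,915,522.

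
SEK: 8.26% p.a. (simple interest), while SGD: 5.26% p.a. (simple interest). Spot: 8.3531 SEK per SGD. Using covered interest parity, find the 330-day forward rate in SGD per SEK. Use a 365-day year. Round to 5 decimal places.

T = 330/365 years.
SEK growth factor: 1 + 0.0826×330/365 = 1.0746795.
SGD growth factor: 1 + 0.0526×330/365 = 1.0475562.
Forward (SEK per SGD) = 8.3531 × 1.0746795 / 1.0475562 = 8.569378.
Quoted the other way: 1/8.569378 = 0.11669 SGD per SEK.

0.11669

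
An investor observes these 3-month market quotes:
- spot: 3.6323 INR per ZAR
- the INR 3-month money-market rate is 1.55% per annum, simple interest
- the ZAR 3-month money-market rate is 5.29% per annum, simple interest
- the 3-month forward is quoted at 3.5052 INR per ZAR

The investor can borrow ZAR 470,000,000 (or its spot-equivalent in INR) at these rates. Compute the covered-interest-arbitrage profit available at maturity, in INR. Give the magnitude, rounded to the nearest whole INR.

T = 3/12 years.
Invest the ZAR and cover forward: 470,000,000 × 1.013225 × 3.5052 = INR 1,669,231,446.90.
Convert at spot and invest in INR: 470,000,000 × 3.6323 × 1.003875 = INR 1,713,796,326.38.
The quoted forward undervalues ZAR, so borrow ZAR, convert to INR at spot, deposit the INR at 1.55%, and buy ZAR forward at 3.5052 to cover the loan.
The gap between the two covered legs is INR 44,564,879.

INR 44,564,879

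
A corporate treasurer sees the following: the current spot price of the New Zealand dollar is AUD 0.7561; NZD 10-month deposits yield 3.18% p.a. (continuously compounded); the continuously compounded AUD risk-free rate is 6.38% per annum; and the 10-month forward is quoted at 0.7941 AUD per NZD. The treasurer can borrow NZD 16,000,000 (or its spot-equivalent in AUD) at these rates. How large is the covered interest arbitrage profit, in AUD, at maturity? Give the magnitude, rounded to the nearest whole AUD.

T = 10/12 years.
Keep in NZD, deliver into the forward: 16,000,000·1.0268542473·0.7941 = AUD 13,046,799.32.
Swap to AUD now, deposit: 16,000,000·0.7561·1.054605398 = AUD 12,758,194.26.
The quoted forward overvalues NZD, so borrow AUD, buy NZD at spot, deposit the NZD at 3.18%, and sell the proceeds forward at 0.7941.
Arbitrage profit = |13,046,799.32 − 12,758,194.26| = AUD 288,605.

AUD 288,605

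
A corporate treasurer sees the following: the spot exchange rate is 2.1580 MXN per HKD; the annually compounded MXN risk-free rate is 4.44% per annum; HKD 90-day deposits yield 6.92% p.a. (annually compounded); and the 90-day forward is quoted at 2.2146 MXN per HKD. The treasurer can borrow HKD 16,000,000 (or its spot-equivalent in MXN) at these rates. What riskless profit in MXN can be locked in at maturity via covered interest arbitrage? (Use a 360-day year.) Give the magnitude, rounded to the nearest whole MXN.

T = 90/360 years.
Invest the HKD and cover forward: 16,000,000 × 1.0168683673 × 2.2146 = MXN 36,031,306.98.
Convert at spot and invest in MXN: 16,000,000 × 2.1580 × 1.0109198303 = MXN 34,905,039.90.
The quoted forward overvalues HKD, so borrow MXN, buy HKD at spot, deposit the HKD at 6.92%, and sell the proceeds forward at 2.2146.
Profit = 36,031,306.98 − 34,905,039.90 = MXN 1,126,267.

MXN 1,126,267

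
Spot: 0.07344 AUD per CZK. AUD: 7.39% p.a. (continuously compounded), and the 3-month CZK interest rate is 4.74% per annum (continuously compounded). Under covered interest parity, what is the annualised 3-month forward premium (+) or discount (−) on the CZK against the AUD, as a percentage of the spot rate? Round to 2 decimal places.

T = 3/12 years.
No-arbitrage forward: 0.07344 × 1.0186467 / 1.0119205 = 0.07392815 AUD/CZK.
(F − S)/S ÷ T = (0.07392815 − 0.07344)/0.07344/(3/12) = 0.026588 → 2.66%.

+2.66%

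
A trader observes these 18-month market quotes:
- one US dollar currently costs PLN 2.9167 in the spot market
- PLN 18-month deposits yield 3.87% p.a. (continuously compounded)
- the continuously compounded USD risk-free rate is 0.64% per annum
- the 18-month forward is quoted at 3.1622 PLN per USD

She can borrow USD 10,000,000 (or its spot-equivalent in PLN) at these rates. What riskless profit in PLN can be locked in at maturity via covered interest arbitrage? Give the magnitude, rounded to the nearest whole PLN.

PLN 1,016,780

T = 18/12 years.
Keep in USD, deliver into the forward: 10,000,000·1.0096462278·3.1622 = PLN 31,927,033.02.
Swap to PLN now, deposit: 10,000,000·2.9167·1.0597679828 = PLN 30,910,252.75.
The quoted forward overvalues USD, so borrow PLN, buy USD at spot, deposit the USD at 0.64%, and sell the proceeds forward at 3.1622.
The gap between the two covered legs is PLN 1,016,780.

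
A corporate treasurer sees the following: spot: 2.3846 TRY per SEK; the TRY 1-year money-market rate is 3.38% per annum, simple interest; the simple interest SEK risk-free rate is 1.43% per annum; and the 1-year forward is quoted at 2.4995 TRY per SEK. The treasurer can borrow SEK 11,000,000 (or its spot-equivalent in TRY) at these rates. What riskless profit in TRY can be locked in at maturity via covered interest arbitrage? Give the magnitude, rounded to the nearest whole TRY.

TRY 770,477

T = 1 year.
Route A — deposit SEK, sell forward: 11,000,000 × 1.014300 × 2.4995 = TRY 27,887,671.35.
Route B — convert at spot, deposit TRY: 11,000,000 × 2.3846 × 1.033800 = TRY 27,117,194.28.
The quoted forward overvalues SEK, so borrow TRY, buy SEK at spot, deposit the SEK at 1.43%, and sell the proceeds forward at 2.4995.
The gap between the two covered legs is TRY 770,477.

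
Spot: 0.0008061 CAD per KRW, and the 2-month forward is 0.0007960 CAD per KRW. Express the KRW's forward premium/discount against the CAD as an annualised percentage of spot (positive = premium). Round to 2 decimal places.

T = 2/12 years.
Period premium: (0.0007960 − 0.0008061)/0.0008061 = -0.0125295.
Per annum: -0.0125295 / (2/12) = -0.075177 = -7.52%.

-7.52%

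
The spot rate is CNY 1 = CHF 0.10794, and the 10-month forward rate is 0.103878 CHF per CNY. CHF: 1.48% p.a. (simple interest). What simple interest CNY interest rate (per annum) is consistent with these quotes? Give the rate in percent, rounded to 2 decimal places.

6.23%

T = 10/12 years.
CIP gives F = S · g_CHF/g_CNY, so g_CHF/g_CNY = 0.103878/0.10794 = 0.9623680.
CHF growth factor: 1 + 0.0148×10/12 = 1.0123333.
So the CNY growth factor = 1.0519191.
r = (1.0519191 − 1)/(10/12) = 0.062303 → 6.23%.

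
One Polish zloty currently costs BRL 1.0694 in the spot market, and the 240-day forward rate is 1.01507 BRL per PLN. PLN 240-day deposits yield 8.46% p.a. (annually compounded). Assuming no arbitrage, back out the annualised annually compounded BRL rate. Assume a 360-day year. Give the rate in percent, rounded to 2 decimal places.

0.30%

T = 240/360 years.
By CIP, F/S equals the BRL-to-PLN growth ratio: 1.01507/1.0694 = 0.9491958.
PLN growth factor: (1 + 0.0846)^(240/360) = 1.0556333.
Hence g_BRL = 1.0020027.
Annualise: 1.0020027^(360/240) − 1 = 0.003006 = 0.30%.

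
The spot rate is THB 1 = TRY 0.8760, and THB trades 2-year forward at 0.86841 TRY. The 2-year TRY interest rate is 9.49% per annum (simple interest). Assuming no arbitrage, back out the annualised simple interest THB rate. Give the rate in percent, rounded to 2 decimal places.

10.01%

T = 2 years.
F/S = 0.86841/0.876 = 0.9913356 = (growth of TRY) / (growth of THB).
TRY growth factor: 1 + 0.0949×2 = 1.189800.
So the THB growth factor = 1.200199.
(1.200199 − 1)/T = 0.100100, i.e. 10.01%.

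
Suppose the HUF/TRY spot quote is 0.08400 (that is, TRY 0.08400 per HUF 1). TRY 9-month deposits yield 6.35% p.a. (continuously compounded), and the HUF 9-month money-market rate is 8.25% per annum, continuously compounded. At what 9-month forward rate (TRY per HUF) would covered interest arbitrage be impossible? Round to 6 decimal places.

T = 9/12 years.
TRY accumulates by e^(0.0635×9/12) = 1.0487773.
Growth of 1 HUF over T: e^(0.0825×9/12) = 1.0638294.
So F = 0.084 × 1.0487773 / 1.0638294 = 0.08281149 (TRY/HUF).

0.082811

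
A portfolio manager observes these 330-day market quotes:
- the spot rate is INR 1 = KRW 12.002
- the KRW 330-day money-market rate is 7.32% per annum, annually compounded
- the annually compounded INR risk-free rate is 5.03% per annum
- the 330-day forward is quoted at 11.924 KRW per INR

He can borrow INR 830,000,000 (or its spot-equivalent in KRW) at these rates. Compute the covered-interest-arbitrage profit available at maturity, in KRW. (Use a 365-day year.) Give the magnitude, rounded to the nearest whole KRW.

KRW 272,743,289

T = 330/365 years.
Keep in INR, deliver into the forward: 830,000,000·1.045369002374·11.924 = KRW 10,345,933,386.98.
Swap to KRW now, deposit: 830,000,000·12.002·1.065954537271 = KRW 10,618,676,675.75.
The quoted forward undervalues INR, so borrow INR, convert to KRW at spot, deposit the KRW at 7.32%, and buy INR forward at 11.924 to cover the loan.
Profit = 10,618,676,675.75 − 10,345,933,386.98 = KRW 272,743,289.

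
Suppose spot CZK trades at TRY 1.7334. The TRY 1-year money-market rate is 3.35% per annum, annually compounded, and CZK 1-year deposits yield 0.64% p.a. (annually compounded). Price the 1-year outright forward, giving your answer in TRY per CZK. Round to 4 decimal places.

T = 1 year.
TRY accumulates by (1 + 0.0335)^1 = 1.033500.
CZK growth factor: (1 + 0.0064)^1 = 1.006400.
So F = 1.7334 × 1.033500 / 1.006400 = 1.780076 (TRY/CZK).

1.7801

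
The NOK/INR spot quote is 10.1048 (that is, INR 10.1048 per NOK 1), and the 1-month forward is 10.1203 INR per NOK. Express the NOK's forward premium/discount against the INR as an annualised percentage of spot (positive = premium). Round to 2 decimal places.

T = 1/12 years.
(F − S)/S = (10.1203 − 10.1048)/10.1048 = 0.0015339.
Per annum: 0.0015339 / (1/12) = 0.018407 = 1.84%.

+1.84%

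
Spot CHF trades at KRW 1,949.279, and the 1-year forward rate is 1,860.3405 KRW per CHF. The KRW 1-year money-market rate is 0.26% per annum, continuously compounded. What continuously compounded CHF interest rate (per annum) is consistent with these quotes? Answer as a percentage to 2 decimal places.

4.93%

T = 1 year.
By CIP, F/S equals the KRW-to-CHF growth ratio: 1860.3405/1949.279 = 0.9543736.
KRW growth factor: e^(0.0026×1) = 1.0026034.
That pins the CHF growth at 1.0505356.
Take logs: ln 1.0505356 / 1 = 0.049300, so 4.93%.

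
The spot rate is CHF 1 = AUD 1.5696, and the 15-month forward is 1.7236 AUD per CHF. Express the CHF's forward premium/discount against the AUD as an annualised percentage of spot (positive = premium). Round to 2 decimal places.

+7.85%

T = 15/12 years.
(F − S)/S = (1.7236 − 1.5696)/1.5696 = 0.0981142.
×(1/T) gives 7.85% p.a.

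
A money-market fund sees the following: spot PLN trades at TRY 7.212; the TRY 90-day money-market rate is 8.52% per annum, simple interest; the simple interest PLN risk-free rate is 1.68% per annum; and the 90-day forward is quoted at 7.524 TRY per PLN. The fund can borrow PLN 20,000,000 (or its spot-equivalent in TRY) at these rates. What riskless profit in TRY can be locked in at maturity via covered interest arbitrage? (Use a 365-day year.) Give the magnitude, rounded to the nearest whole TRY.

T = 90/365 years.
Invest the PLN and cover forward: 20,000,000 × 1.00414246575 × 7.524 = TRY 151,103,358.25.
Convert at spot and invest in TRY: 20,000,000 × 7.212 × 1.02100821918 = TRY 147,270,225.53.
The quoted forward overvalues PLN, so borrow TRY, buy PLN at spot, deposit the PLN at 1.68%, and sell the proceeds forward at 7.524.
Profit = 151,103,358.25 − 147,270,225.53 = TRY 3,833,133.

TRY 3,833,133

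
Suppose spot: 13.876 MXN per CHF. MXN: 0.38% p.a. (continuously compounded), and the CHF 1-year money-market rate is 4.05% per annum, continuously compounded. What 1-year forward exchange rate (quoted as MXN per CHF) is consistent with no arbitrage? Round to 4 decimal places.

T = 1 year.
Growth of 1 MXN over T: e^(0.0038×1) = 1.00380723.
Growth of 1 CHF over T: e^(0.0405×1) = 1.04133131.
So F = 13.876 × 1.00380723 / 1.04133131 = 13.375982 (MXN/CHF).

13.3760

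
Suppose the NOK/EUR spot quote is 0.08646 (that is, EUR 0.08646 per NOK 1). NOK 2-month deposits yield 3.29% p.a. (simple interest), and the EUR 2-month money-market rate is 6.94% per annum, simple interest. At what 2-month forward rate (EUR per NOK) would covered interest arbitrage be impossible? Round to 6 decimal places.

T = 2/12 years.
EUR accumulates by 1 + 0.0694×2/12 = 1.0115667.
NOK growth factor: 1 + 0.0329×2/12 = 1.0054833.
Forward (EUR per NOK) = 0.08646 × 1.0115667 / 1.0054833 = 0.08698310.

0.086983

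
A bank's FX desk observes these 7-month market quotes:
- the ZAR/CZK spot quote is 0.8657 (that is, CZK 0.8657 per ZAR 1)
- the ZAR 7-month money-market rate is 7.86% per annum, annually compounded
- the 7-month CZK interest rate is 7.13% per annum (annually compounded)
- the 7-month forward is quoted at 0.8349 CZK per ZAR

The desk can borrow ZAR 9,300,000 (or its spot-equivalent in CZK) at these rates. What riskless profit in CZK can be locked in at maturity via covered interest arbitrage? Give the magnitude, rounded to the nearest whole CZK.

CZK 266,099

T = 7/12 years.
Route A — deposit ZAR, sell forward: 9,300,000 × 1.045125817 × 0.8349 = CZK 8,114,952.56.
Route B — convert at spot, deposit CZK: 9,300,000 × 0.8657 × 1.040993804 = CZK 8,381,051.53.
The quoted forward undervalues ZAR, so borrow ZAR, convert to CZK at spot, deposit the CZK at 7.13%, and buy ZAR forward at 0.8349 to cover the loan.
Arbitrage profit = |8,114,952.56 − 8,381,051.53| = CZK 266,099.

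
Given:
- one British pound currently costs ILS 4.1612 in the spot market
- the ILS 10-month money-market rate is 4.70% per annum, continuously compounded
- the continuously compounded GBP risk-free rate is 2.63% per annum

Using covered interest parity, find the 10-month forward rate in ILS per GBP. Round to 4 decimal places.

T = 10/12 years.
ILS growth factor: e^(0.0470×10/12) = 1.0399438.
Growth of 1 GBP over T: e^(0.0263×10/12) = 1.0221586.
CIP: F = S · (grow ILS)/(grow GBP) = 4.1612 × 1.0399438/1.0221586 = 4.233603 ILS per GBP.

4.2336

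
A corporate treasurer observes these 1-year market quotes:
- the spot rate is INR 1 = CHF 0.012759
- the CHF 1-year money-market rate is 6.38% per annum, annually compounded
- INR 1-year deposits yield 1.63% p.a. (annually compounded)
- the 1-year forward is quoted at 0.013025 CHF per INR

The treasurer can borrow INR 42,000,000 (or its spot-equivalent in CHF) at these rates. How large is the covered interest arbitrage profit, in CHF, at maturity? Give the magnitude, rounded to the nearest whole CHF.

CHF 14,100

T = 1 year.
Keep in INR, deliver into the forward: 42,000,000·1.016300·0.013025 = CHF 555,966.92.
Swap to CHF now, deposit: 42,000,000·0.012759·1.063800 = CHF 570,067.02.
The quoted forward undervalues INR, so borrow INR, convert to CHF at spot, deposit the CHF at 6.38%, and buy INR forward at 0.013025 to cover the loan.
Profit = 570,067.02 − 555,966.92 = CHF 14,100.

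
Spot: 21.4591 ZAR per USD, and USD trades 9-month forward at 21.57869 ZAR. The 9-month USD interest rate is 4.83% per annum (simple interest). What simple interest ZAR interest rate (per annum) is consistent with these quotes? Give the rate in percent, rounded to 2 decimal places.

T = 9/12 years.
F/S = 21.57869/21.4591 = 1.0055729 = (growth of ZAR) / (growth of USD).
USD growth factor: 1 + 0.0483×9/12 = 1.036225.
So the ZAR growth factor = 1.0419998.
r = (1.0419998 − 1)/(9/12) = 0.056000 → 5.60%.

5.60%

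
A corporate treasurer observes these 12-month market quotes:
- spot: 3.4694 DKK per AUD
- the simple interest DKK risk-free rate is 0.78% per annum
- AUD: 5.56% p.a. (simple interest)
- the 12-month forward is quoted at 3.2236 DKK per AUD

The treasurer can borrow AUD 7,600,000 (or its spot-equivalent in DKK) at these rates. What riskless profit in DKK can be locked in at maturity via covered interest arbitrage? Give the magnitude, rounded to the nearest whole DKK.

DKK 711,582

T = 1 year.
Keep in AUD, deliver into the forward: 7,600,000·1.055600·3.2236 = DKK 25,861,524.42.
Swap to DKK now, deposit: 7,600,000·3.4694·1.007800 = DKK 26,573,106.03.
The quoted forward undervalues AUD, so borrow AUD, convert to DKK at spot, deposit the DKK at 0.78%, and buy AUD forward at 3.2236 to cover the loan.
Arbitrage profit = |25,861,524.42 − 26,573,106.03| = DKK 711,582.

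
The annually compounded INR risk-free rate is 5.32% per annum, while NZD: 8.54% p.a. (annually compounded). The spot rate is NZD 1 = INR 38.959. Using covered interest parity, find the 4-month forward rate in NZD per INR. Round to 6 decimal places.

T = 4/12 years.
Growth of 1 INR over T: (1 + 0.0532)^(4/12) = 1.0174278.
Growth of 1 NZD over T: (1 + 0.0854)^(4/12) = 1.0276927.
CIP: F = S · (grow INR)/(grow NZD) = 38.959 × 1.0174278/1.0276927 = 38.56987 INR per NZD.
Invert for NZD per INR: 1 / 38.56987 = 0.025927.

0.025927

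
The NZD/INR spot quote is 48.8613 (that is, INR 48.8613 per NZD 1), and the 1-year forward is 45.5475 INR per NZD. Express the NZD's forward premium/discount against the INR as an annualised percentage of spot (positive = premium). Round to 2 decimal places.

-6.78%

T = 1 year.
NZD trades forward at -6.78205% vs spot over the period.
Annualise by dividing by T: -0.0678205 / 1 = -0.067821 → -6.78%.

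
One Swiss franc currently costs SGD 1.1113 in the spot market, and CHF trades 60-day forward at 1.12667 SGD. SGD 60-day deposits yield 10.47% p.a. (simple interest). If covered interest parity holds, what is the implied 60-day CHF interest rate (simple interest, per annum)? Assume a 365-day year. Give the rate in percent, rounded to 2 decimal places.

2.03%

T = 60/365 years.
F/S = 1.12667/1.1113 = 1.0138306 = (growth of SGD) / (growth of CHF).
SGD growth factor: 1 + 0.1047×60/365 = 1.017211.
That pins the CHF growth at 1.0033343.
r = (1.0033343 − 1)/(60/365) = 0.020284 → 2.03%.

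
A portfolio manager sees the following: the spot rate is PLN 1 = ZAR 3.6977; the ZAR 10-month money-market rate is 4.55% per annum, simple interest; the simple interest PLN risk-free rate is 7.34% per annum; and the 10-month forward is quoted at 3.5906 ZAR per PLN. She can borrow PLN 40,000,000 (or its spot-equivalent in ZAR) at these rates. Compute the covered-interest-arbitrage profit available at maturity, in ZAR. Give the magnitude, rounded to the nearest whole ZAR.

ZAR 1,107,177

T = 10/12 years.
Invest the PLN and cover forward: 40,000,000 × 1.06116666667 × 3.5906 = ZAR 152,409,001.33.
Convert at spot and invest in ZAR: 40,000,000 × 3.6977 × 1.03791666667 = ZAR 153,516,178.33.
The quoted forward undervalues PLN, so borrow PLN, convert to ZAR at spot, deposit the ZAR at 4.55%, and buy PLN forward at 3.5906 to cover the loan.
The gap between the two covered legs is ZAR 1,107,177.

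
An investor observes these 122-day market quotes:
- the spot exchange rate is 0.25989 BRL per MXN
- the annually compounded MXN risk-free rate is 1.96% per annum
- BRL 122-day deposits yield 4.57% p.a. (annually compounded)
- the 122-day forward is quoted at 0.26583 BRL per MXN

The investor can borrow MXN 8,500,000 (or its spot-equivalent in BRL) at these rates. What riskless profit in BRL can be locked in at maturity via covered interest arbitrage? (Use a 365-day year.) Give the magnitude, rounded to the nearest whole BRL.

T = 122/365 years.
Keep in MXN, deliver into the forward: 8,500,000·1.006508949·0.26583 = BRL 2,274,262.33.
Swap to BRL now, deposit: 8,500,000·0.25989·1.01504842 = BRL 2,242,307.94.
The quoted forward overvalues MXN, so borrow BRL, buy MXN at spot, deposit the MXN at 1.96%, and sell the proceeds forward at 0.26583.
Profit = 2,274,262.33 − 2,242,307.94 = BRL 31,954.

BRL 31,954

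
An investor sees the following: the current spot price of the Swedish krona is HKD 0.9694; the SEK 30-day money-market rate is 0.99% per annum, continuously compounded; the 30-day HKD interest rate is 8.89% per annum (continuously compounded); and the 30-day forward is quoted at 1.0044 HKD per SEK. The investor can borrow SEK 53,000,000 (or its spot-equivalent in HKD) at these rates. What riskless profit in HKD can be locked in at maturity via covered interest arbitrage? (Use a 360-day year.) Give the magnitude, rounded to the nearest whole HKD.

T = 30/360 years.
Keep in SEK, deliver into the forward: 53,000,000·1.0008253404·1.0044 = HKD 53,277,135.51.
Swap to HKD now, deposit: 53,000,000·0.9694·1.0074358429 = HKD 51,760,240.22.
The quoted forward overvalues SEK, so borrow HKD, buy SEK at spot, deposit the SEK at 0.99%, and sell the proceeds forward at 1.0044.
Arbitrage profit = |53,277,135.51 − 51,760,240.22| = HKD 1,516,895.

HKD 1,516,895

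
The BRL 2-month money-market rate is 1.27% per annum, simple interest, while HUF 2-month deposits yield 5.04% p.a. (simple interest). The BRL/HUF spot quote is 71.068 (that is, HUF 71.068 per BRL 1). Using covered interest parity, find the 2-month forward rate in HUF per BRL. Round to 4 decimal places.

T = 2/12 years.
HUF growth factor: 1 + 0.0504×2/12 = 1.008400.
BRL accumulates by 1 + 0.0127×2/12 = 1.00211667.
So F = 71.068 × 1.008400 / 1.00211667 = 71.513601 (HUF/BRL).

71.5136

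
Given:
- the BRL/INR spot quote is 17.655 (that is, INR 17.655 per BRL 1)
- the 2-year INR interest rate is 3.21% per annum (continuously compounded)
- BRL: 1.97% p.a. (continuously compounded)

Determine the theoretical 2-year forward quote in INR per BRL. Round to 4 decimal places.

18.0983

T = 2 years.
Growth of 1 INR over T: e^(0.0321×2) = 1.06630564.
BRL growth factor: e^(0.0197×2) = 1.04018648.
Forward (INR per BRL) = 17.655 × 1.06630564 / 1.04018648 = 18.098318.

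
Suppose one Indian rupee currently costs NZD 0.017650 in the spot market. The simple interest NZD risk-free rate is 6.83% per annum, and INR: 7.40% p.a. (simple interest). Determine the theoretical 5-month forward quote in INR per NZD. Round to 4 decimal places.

T = 5/12 years.
Growth of 1 NZD over T: 1 + 0.0683×5/12 = 1.02845833.
INR growth factor: 1 + 0.0740×5/12 = 1.03083333.
Forward (NZD per INR) = 0.01765 × 1.02845833 / 1.03083333 = 0.017609335.
Invert for INR per NZD: 1 / 0.017609335 = 56.7881.

56.7881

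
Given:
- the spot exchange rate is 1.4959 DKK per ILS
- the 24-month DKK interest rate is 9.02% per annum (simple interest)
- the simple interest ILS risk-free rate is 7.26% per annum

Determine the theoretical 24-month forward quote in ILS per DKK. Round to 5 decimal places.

0.64856

T = 2 years.
DKK growth factor: 1 + 0.0902×2 = 1.180400.
ILS accumulates by 1 + 0.0726×2 = 1.145200.
Forward (DKK per ILS) = 1.4959 × 1.180400 / 1.145200 = 1.541879.
Invert for ILS per DKK: 1 / 1.541879 = 0.64856.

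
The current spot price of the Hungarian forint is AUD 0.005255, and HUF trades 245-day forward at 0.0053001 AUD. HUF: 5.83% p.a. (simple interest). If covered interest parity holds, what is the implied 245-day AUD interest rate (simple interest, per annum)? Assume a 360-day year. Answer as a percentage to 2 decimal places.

T = 245/360 years.
CIP gives F = S · g_AUD/g_HUF, so g_AUD/g_HUF = 0.0053001/0.005255 = 1.0085823.
HUF growth factor: 1 + 0.0583×245/360 = 1.0396764.
So the AUD growth factor = 1.0485992.
r = (1.0485992 − 1)/(245/360) = 0.071411 → 7.14%.

7.14%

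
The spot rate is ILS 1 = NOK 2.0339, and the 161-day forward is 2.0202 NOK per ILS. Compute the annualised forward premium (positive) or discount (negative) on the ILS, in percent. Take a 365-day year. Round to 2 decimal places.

T = 161/365 years.
Period premium: (2.0202 − 2.0339)/2.0339 = -0.0067358.
Annualise by dividing by T: -0.0067358 / (161/365) = -0.015271 → -1.53%.

-1.53%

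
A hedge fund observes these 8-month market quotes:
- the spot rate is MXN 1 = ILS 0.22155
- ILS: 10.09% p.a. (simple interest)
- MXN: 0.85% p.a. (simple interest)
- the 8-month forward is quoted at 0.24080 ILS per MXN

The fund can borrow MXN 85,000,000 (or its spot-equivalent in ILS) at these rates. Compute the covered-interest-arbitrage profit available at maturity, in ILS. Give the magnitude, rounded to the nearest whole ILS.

ILS 485,486

T = 8/12 years.
Route A — deposit MXN, sell forward: 85,000,000 × 1.0056666667 × 0.24080 = ILS 20,583,985.33.
Route B — convert at spot, deposit ILS: 85,000,000 × 0.22155 × 1.0672666667 = ILS 20,098,499.05.
The quoted forward overvalues MXN, so borrow ILS, buy MXN at spot, deposit the MXN at 0.85%, and sell the proceeds forward at 0.24080.
Arbitrage profit = |20,583,985.33 − 20,098,499.05| = ILS 485,486.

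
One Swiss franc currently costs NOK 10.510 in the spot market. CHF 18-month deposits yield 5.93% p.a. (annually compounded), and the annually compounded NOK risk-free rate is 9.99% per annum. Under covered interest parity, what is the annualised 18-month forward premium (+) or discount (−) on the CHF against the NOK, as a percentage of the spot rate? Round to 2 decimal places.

T = 18/12 years.
CIP forward (NOK per CHF) = 10.51 × 1.1535324/1.0902559 = 11.119982.
(F − S)/S ÷ T = (11.119982 − 10.51)/10.51/(18/12) = 0.038692 → 3.87%.

+3.87%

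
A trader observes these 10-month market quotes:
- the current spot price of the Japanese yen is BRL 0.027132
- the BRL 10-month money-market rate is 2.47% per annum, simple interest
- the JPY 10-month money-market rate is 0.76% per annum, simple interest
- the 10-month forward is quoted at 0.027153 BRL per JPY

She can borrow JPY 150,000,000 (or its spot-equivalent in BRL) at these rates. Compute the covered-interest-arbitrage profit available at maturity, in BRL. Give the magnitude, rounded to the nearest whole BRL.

BRL 54,825

T = 10/12 years.
Invest the JPY and cover forward: 150,000,000 × 1.006333333 × 0.027153 = BRL 4,098,745.35.
Convert at spot and invest in BRL: 150,000,000 × 0.027132 × 1.020583333 = BRL 4,153,570.05.
The quoted forward undervalues JPY, so borrow JPY, convert to BRL at spot, deposit the BRL at 2.47%, and buy JPY forward at 0.027153 to cover the loan.
Arbitrage profit = |4,098,745.35 − 4,153,570.05| = BRL 54,825.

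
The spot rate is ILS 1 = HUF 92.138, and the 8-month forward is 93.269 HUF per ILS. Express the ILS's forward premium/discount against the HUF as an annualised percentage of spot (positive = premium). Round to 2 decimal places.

T = 8/12 years.
ILS trades forward at +1.22751% vs spot over the period.
Annualise by dividing by T: 0.0122751 / (8/12) = 0.018413 → 1.84%.

+1.84%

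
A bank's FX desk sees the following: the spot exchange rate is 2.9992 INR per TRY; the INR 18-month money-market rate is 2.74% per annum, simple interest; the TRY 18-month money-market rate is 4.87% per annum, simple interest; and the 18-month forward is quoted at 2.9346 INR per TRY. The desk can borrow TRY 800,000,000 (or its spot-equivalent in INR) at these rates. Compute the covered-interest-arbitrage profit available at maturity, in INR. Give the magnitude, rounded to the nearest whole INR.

T = 18/12 years.
Keep in TRY, deliver into the forward: 800,000,000·1.073050·2.9346 = INR 2,519,178,024.00.
Swap to INR now, deposit: 800,000,000·2.9992·1.041100 = INR 2,497,973,696.00.
The quoted forward overvalues TRY, so borrow INR, buy TRY at spot, deposit the TRY at 4.87%, and sell the proceeds forward at 2.9346.
Profit = 2,519,178,024.00 − 2,497,973,696.00 = INR 21,204,328.

INR 21,204,328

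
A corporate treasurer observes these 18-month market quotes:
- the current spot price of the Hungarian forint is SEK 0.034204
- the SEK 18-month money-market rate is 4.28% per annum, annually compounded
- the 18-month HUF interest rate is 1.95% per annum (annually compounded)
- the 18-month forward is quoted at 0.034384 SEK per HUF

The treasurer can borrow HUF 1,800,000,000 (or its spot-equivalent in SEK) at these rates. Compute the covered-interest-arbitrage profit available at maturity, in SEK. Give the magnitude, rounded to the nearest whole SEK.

SEK 1,851,496

T = 18/12 years.
Keep in HUF, deliver into the forward: 1,800,000,000·1.0293921337·0.034384 = SEK 63,710,314.43.
Swap to SEK now, deposit: 1,800,000,000·0.034204·1.0648821168 = SEK 65,561,810.26.
The quoted forward undervalues HUF, so borrow HUF, convert to SEK at spot, deposit the SEK at 4.28%, and buy HUF forward at 0.034384 to cover the loan.
Profit = 65,561,810.26 − 63,710,314.43 = SEK 1,851,496.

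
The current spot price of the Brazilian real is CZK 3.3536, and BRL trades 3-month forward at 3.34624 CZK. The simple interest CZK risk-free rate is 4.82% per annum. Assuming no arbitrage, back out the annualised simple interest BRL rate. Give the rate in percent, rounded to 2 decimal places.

5.71%

T = 3/12 years.
CIP gives F = S · g_CZK/g_BRL, so g_CZK/g_BRL = 3.34624/3.3536 = 0.9978053.
CZK growth factor: 1 + 0.0482×3/12 = 1.012050.
So the BRL growth factor = 1.014276.
(1.014276 − 1)/T = 0.057104, i.e. 5.71%.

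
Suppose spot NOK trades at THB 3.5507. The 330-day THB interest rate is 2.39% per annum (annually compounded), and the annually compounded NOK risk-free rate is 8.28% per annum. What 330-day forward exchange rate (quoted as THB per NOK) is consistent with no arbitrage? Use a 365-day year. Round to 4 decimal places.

T = 330/365 years.
Growth of 1 THB over T: (1 + 0.0239)^(330/365) = 1.0215837.
NOK growth factor: (1 + 0.0828)^(330/365) = 1.0745717.
CIP: F = S · (grow THB)/(grow NOK) = 3.5507 × 1.0215837/1.0745717 = 3.375612 THB per NOK.

3.3756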